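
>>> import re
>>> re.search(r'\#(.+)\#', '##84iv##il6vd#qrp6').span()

(0, 14)

Unlike `match`, `search` isn't anchored — it looks for the pattern anywhere in the string.
The match spans [0:14] → '##84iv##il6vd#'.
Captured: group 1 = '#84iv##il6vd'.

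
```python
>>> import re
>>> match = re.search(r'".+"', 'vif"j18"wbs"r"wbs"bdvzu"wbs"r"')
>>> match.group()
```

'"j18"wbs"r"wbs"bdvzu"wbs"r"'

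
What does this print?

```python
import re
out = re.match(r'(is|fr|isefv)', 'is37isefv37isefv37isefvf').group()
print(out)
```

`re.match` won't scan ahead — the pattern has to work from the very first character.
The match spans [0:2] → 'is'.
Captured: group 1 = 'is'.

is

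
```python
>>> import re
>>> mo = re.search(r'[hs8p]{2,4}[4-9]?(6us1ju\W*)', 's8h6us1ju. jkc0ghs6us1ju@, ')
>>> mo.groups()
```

('6us1ju. ',)

This matches 2 to 4 of one of [hs8p]; then optionally a character in [4-9]; then the literal '6us', then the literal '1ju', then zero or more of a non-word character (captured).
`search` walks the string left to right and returns the first match it finds.
The match spans [0:11] → 's8h6us1ju. '.
Captured: group 1 = '6us1ju. '.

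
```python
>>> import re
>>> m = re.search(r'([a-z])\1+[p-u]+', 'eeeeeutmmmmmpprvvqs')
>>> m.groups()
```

After group 1 captures some text, `\1` only succeeds where that same text appears again.
Unlike `match`, `search` isn't anchored — it looks for the pattern anywhere in the string.
The match spans [0:7] → 'eeeeeut'.
Captured: group 1 = 'e'.

('e',)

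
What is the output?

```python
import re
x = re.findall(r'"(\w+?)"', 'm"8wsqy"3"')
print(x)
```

With a single group, `findall` returns only what that group captured — 1 item.

['8wsqy']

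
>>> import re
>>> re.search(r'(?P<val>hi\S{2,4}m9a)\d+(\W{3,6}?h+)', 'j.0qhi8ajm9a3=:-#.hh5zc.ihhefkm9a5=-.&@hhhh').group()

The match spans [4:20] → 'hi8ajm9a3=:-#.hh'.

'hi8ajm9a3=:-#.hh'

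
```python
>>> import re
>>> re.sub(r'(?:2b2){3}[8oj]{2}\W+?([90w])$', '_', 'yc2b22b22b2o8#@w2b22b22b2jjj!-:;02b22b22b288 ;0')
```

'yc2b22b22b2o8#@w2b22b22b2jjj!-:;0_'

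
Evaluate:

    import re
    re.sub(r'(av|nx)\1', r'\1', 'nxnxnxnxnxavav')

'nxnxnxav'

`\1` has to match the exact text group 1 already captured.
Matches: at [0:4] → 'nxnx'; at [4:8] → 'nxnx'; at [10:14] → 'avav'.
The replacement refers to a captured group, so each match is rewritten using its own captured text.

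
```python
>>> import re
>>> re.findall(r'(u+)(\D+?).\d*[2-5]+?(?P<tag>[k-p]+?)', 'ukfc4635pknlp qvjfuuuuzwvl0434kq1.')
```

[('u', 'kf', 'p'), ('uuuu', 'zwv', 'k')]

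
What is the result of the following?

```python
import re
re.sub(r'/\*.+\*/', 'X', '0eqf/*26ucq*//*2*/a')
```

'0eqfXa'

Matches: at [4:18] → '/*26ucq*//*2*/'.
Each match is replaced by 'X'.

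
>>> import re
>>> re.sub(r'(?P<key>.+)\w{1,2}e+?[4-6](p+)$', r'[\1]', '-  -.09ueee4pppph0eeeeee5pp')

The pattern matches one or more of any character (captured as 'key'); then 1 to 2 of a word character, then one or more of the literal 'e' (lazy), then a character in [4-6]; then one or more of a literal 'p' (captured); then anchored at the end.
Matches: at [0:27] → '-  -.09ueee4pppph0eeeeee5pp'.
The replacement refers to a captured group, so each match is rewritten using its own captured text.

'[-  -.09ueee4pppph0eeee]'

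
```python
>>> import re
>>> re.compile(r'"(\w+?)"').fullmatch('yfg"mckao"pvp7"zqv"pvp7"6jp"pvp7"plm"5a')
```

For `fullmatch`, every character of the input must be accounted for by the pattern.
Here the pattern can't cover the whole string, so the call returns None.

None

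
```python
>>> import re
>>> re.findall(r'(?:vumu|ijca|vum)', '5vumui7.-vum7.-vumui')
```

`|` is ordered: at each position the engine commits to the first alternative that works.
Since nothing is captured, `findall` lists the 3 matched substrings directly.

['vumu', 'vum', 'vumu']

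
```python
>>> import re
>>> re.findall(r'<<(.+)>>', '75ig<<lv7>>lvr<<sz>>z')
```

['lv7>>lvr<<sz']

One capturing group, so `findall` returns just the captured substring from the one match — 1 in all.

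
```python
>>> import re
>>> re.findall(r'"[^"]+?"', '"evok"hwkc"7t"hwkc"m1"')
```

['"evok"', '"7t"', '"m1"']

Matches: at [0:6] → '"evok"'; at [10:14] → '"7t"'; at [18:22] → '"m1"'.
`findall` yields the raw match text (3 of them) because the pattern has no groups.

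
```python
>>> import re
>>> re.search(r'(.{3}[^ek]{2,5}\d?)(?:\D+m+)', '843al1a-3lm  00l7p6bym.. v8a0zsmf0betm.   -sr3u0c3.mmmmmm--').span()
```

The pattern matches exactly 3 of any character, then 2 to 5 of any character except [ek], then optionally a digit (captured); then one or more of a non-digit, then one or more of a literal 'm' (non-capturing group).
Unlike `match`, `search` isn't anchored — it looks for the pattern anywhere in the string.
The match spans [0:11] → '843al1a-3lm'.
Captured: group 1 = '843al1a-3'.

(0, 11)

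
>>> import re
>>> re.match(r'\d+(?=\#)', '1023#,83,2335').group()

'1023'

Because the assertion is zero-width, the text it checks is not consumed and won't appear in the result.
`re.match` only tries the pattern at the start of the string.
The match spans [0:4] → '1023'.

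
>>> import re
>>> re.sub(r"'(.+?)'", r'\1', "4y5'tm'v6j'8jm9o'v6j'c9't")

'4y5tmv6j8jm9ov6jc9t'

With the lazy modifier that quantifier settles for the fewest repetitions that let the rest of the pattern succeed (the atoms after it are unaffected and can still be greedy).
The replacement refers to a captured group, so each match is rewritten using its own captured text.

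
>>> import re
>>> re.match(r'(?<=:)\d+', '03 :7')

None

The `(?=…)`/`(?<=…)` assertion just peeks at neighbouring text; it doesn't advance the match position.
With `match`, the pattern is implicitly anchored at the beginning.
Here the string doesn't start with a match, so the call returns None.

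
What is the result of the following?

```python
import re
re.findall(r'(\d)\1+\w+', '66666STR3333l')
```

`\1` is not a pattern — it's the concrete string captured by group 1, re-applied verbatim.
Walking the string: at [0:13] match '66666STR3333l', group 1 = '6'.
One capturing group, so `findall` returns just the captured substring from the one match — 1 in all.

['6']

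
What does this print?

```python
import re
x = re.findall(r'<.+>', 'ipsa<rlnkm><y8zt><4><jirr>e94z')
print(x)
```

Matches: at [4:26] → '<rlnkm><y8zt><4><jirr>'.
Since nothing is captured, `findall` lists the 1 matched substring directly.

['<rlnkm><y8zt><4><jirr>']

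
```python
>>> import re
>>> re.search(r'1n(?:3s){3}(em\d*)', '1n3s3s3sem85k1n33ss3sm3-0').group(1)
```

The match spans [0:12] → '1n3s3s3sem85'.
Captured: group 1 = 'em85'.

'em85'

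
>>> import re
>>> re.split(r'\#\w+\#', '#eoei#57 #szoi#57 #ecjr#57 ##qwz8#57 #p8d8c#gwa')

['', '57 ', '57 ', '57 #', '57 ', 'gwa']

Matches to split on: at [0:6] → '#eoei#'; at [9:15] → '#szoi#'; at [18:24] → '#ecjr#'; at [28:34] → '#qwz8#'; at [37:44] → '#p8d8c#'.
Splitting on the pattern gives 6 pieces.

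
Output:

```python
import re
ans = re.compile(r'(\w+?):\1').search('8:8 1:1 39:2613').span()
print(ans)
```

(0, 3)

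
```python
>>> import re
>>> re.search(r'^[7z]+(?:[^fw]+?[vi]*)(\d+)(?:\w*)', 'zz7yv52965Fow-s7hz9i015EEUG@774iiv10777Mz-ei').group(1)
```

'52965'

The match spans [0:13] → 'zz7yv52965Fow'.
Captured: group 1 = '52965'.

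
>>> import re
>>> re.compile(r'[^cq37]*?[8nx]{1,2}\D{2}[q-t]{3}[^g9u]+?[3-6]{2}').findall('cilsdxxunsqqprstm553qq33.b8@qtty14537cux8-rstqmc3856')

With no groups in the pattern, `findall` gives back each whole match — 2 here.

['ilsdxxunsqqprstm55', 'ux8-rstqmc3856']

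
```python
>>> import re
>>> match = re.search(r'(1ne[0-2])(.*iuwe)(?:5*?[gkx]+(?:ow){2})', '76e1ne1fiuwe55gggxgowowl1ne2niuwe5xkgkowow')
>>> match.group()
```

Pattern: the literal '1ne', then a character in [0-2] (captured); then zero or more of any character, then a literal 'i', then the literal 'uwe' (captured); then zero or more of a literal '5' (lazy), then one or more of one of [gkx], then the literal 'ow' repeated 2 times (non-capturing group).
`re.search` scans for the first position where the pattern succeeds.
The match spans [3:42] → '1ne1fiuwe55gggxgowowl1ne2niuwe5xkgkowow'.
Captured: group 1 = '1ne1', group 2 = 'fiuwe55gggxgowowl1ne2niuwe'.

'1ne1fiuwe55gggxgowowl1ne2niuwe5xkgkowow'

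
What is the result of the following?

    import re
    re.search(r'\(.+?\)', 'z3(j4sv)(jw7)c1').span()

Lazy quantifiers expand one character at a time until the remainder of the pattern can match.
Unlike `match`, `search` isn't anchored — it looks for the pattern anywhere in the string.
The match spans [2:8] → '(j4sv)'.

(2, 8)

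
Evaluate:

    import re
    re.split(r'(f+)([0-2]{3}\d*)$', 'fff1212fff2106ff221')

['fff1212fff2106', 'ff', '221', '']

Pattern: one or more of a literal 'f' (captured); then exactly 3 of a character in [0-2], then zero or more of a digit (captured); then anchored at the end.
Matches to split on: at [14:19] → 'ff221'.
`re.split` interleaves the captured-group text with the surrounding fragments.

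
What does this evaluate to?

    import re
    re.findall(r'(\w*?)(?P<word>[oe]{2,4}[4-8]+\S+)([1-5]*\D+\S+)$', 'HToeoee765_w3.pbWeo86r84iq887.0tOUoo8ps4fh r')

[('HTo', 'eoee765_w3.pbWeo86r84iq887.0tOUoo8ps4fh', ' r')]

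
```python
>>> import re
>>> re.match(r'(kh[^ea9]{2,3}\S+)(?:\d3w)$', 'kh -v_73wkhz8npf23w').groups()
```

('kh -v_73wkhz8npf',)

Pattern: the literal 'kh', then 2 to 3 of any character except [ea9], then one or more of a non-whitespace character (captured); then a digit, then the literal '3w' (non-capturing group); then anchored at the end.
With `match`, the pattern is implicitly anchored at the beginning.
The match spans [0:19] → 'kh -v_73wkhz8npf23w'.
Captured: group 1 = 'kh -v_73wkhz8npf'.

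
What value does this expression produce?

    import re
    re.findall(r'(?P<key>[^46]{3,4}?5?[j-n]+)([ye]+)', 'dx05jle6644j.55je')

[('dx05jl', 'e'), ('j.55j', 'e')]

Pattern: 3 to 4 of any character except [46] (lazy), then optionally a literal '5', then one or more of a character in [j-n] (captured as 'key'); then one or more of one of [ye] (captured).
Scanning left to right: at [0:7] match 'dx05jle', groups = ('dx05jl', 'e'); at [11:17] match 'j.55je', groups = ('j.55j', 'e').
Multiple groups make `findall` return tuples — one 2-tuple for each match.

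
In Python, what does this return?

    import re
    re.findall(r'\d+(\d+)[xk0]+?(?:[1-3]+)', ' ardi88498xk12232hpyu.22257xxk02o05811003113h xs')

With a single group, `findall` returns only what that group captured — 3 items.

['8', '7', '0']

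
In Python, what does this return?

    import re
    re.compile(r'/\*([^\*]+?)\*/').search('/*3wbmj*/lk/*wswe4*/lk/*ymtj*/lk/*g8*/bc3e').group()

'/*3wbmj*/'

`re.search` tries every starting position until one works.
The match spans [0:9] → '/*3wbmj*/'.
Captured: group 1 = '3wbmj'.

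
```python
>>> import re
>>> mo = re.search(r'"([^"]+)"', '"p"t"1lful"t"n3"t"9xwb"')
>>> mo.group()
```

The match spans [0:3] → '"p"'.

'"p"'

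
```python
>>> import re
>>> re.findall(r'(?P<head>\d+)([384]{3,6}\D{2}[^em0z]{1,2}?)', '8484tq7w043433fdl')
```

[('8', '484tq7'), ('043', '433fdl')]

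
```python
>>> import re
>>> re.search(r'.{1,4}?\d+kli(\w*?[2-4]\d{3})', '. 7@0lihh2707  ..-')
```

Here no position works, so the call returns None.

None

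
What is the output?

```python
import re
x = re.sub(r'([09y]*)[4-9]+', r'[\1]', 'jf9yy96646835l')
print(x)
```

The pattern matches zero or more of one of [09y] (captured); then one or more of a character in [4-9].
The replacement refers to a captured group, so each match is rewritten using its own captured text.

jf[9yy9]3[]l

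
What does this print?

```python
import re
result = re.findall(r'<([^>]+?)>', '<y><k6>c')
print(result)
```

`findall` collects group 1 from each match (2 total).

['y', 'k6']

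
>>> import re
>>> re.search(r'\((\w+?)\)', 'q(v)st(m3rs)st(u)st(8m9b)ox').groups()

('v',)

`re.search` scans for the first position where the pattern succeeds.
The match spans [1:4] → '(v)'.
Captured: group 1 = 'v'.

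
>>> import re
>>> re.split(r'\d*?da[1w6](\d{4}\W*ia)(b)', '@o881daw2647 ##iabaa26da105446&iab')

['@o', '2647 ##ia', 'b', 'aa26da105446&iab']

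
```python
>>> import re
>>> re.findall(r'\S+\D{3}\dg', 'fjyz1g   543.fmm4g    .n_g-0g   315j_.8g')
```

['fjyz1g', '543.fmm4g', '.n_g-0g', '315j_.8g']

The pattern matches one or more of a non-whitespace character, then exactly 3 of a non-digit; then a digit, then the literal 'g'.
Scanning left to right: at [0:6] → 'fjyz1g'; at [9:18] → '543.fmm4g'; at [22:29] → '.n_g-0g'; at [32:40] → '315j_.8g'.
No capturing groups, so `findall` returns the 4 full match strings.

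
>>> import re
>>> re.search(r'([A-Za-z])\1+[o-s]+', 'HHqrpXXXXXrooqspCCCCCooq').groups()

('H',)

`\1` is not a pattern — it's the concrete string captured by group 1, re-applied verbatim.
`search` walks the string left to right and returns the first match it finds.
The match spans [0:5] → 'HHqrp'.
Captured: group 1 = 'H'.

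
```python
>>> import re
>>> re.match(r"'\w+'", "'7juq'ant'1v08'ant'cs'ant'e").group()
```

"'7juq'"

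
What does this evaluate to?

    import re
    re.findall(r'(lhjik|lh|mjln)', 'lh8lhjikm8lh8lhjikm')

['lh', 'lhjik', 'lh', 'lhjik']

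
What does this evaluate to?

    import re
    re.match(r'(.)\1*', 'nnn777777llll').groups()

('n',)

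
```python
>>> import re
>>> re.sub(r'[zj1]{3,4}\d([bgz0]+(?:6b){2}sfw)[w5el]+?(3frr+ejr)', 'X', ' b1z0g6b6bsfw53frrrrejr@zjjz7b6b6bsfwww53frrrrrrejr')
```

' b1z0g6b6bsfw53frrrrejr@X'

Pattern: 3 to 4 of one of [zj1], then a digit; then one or more of one of [bgz0], then the literal '6b' repeated 2 times, then the literal 'sfw' (captured); then one or more of one of [w5el] (lazy); then the literal '3fr', then one or more of the literal 'r', then the literal 'ejr' (captured).
Each match is replaced by 'X'.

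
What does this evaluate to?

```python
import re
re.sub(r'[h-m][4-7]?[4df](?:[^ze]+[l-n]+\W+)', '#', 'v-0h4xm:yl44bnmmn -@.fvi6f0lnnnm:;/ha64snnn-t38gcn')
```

This matches a character in [h-m], then optionally a character in [4-7]; then one of [4df]; then one or more of any character except [ze], then one or more of a character in [l-n], then one or more of a non-word character (non-capturing group).
Every occurrence is swapped for '#'.

'v-0#t38gcn'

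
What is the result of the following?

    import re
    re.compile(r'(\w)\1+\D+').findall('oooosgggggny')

['o']

`\1` is not a pattern — it's the concrete string captured by group 1, re-applied verbatim.
Scanning left to right: at [0:12] match 'oooosgggggny', group 1 = 'o'.
One capturing group, so `findall` returns just the captured substring from the one match — 1 in all.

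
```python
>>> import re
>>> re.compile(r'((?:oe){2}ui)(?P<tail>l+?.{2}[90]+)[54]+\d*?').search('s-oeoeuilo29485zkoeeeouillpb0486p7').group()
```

'oeoeuilo294'

Because the quantifier is non-greedy, it stops expanding at the earliest point where the rest of the pattern can succeed.
The match spans [2:13] → 'oeoeuilo294'.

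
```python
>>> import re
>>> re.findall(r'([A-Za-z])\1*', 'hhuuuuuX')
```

['h', 'u', 'X']

`\1` is not a pattern — it's the concrete string captured by group 1, re-applied verbatim.
Matches: at [0:2] match 'hh', group 1 = 'h'; at [2:7] match 'uuuuu', group 1 = 'u'; at [7:8] match 'X', group 1 = 'X'.
With a single group, `findall` returns only what that group captured — 3 items.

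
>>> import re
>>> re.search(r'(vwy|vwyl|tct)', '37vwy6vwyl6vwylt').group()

`re.search` tries every starting position until one works.
The match spans [2:5] → 'vwy'.
Captured: group 1 = 'vwy'.

'vwy'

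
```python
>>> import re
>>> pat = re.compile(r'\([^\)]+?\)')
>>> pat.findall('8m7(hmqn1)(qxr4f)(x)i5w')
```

['(hmqn1)', '(qxr4f)', '(x)']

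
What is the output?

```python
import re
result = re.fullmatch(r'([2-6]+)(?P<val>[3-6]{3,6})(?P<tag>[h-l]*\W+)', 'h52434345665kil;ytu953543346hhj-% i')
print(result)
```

None

Pattern: one or more of a character in [2-6] (captured); then 3 to 6 of a character in [3-6] (captured as 'val'); then zero or more of a character in [h-l], then one or more of a non-word character (captured as 'tag').
`re.fullmatch` is like wrapping the pattern in `^…$` (in single-line mode).
Here the pattern can't cover the whole string, so the call returns None.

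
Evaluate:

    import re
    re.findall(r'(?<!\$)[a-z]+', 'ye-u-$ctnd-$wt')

A negative assertion filters positions out without eating any characters.
Since nothing is captured, `findall` lists the 4 matched substrings directly.

['ye', 'u', 'tnd', 't']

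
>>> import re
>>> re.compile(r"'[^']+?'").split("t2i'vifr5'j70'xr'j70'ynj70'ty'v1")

Matches to split on: at [3:10] → "'vifr5'"; at [13:17] → "'xr'"; at [20:27] → "'ynj70'".
Splitting on the pattern gives 4 pieces.

['t2i', 'j70', 'j70', "ty'v1"]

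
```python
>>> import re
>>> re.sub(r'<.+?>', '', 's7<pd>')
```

Matches: at [2:6] → '<pd>'.
Each match is replaced by ''.

's7'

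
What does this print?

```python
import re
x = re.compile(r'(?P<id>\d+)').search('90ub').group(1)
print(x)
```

90

The pattern matches one or more of a digit (captured as 'id').
`re.search` tries every starting position until one works.
The match spans [0:2] → '90'.
Captured: group 1 = '90'.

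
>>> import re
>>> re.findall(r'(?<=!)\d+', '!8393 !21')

['8393', '21']

Lookahead/lookbehind check context without consuming it, so the matched span excludes the asserted characters.
With no groups in the pattern, `findall` gives back each whole match — 2 here.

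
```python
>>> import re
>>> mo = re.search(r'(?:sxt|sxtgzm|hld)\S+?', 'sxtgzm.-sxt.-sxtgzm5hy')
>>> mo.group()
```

The regex engine tests alternatives in the order written; an earlier branch that matches wins even if a later one would match more.
The match spans [0:4] → 'sxtg'.

'sxtg'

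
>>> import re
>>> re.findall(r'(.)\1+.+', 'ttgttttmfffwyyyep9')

`\1` has to match the exact text group 1 already captured.
With a single group, `findall` returns only what that group captured — 1 item.

['t']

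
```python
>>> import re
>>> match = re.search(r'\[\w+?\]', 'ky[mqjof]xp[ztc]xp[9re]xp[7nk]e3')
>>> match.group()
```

The match spans [2:9] → '[mqjof]'.

'[mqjof]'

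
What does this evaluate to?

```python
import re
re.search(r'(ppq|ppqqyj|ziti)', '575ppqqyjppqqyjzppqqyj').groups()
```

The match spans [3:6] → 'ppq'.
Captured: group 1 = 'ppq'.

('ppq',)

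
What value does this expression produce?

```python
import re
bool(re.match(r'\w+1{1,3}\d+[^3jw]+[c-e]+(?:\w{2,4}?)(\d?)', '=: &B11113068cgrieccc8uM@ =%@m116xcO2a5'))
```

This matches one or more of a word character; then 1 to 3 of a literal '1', then one or more of a digit, then one or more of any character except [3jw]; then one or more of a character in [c-e]; then 2 to 4 of a word character (lazy) (non-capturing group); then optionally a digit (captured).
With `match`, the pattern is implicitly anchored at the beginning.
Here the pattern fails at index 0, so the call returns None, and `bool(None)` is False.

False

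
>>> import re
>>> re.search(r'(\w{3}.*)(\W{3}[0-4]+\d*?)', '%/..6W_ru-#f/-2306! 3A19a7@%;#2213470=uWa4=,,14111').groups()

('6W_ru-#f/-2306! 3A19a7@%;#2213470=uWa4', '=,,14111')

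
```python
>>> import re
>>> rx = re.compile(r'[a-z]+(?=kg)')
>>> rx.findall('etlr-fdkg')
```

Because the assertion is zero-width, the text it checks is not consumed and won't appear in the result.
Matches: at [5:7] → 'fd'.
`findall` yields the raw match text (1 of them) because the pattern has no groups.

['fd']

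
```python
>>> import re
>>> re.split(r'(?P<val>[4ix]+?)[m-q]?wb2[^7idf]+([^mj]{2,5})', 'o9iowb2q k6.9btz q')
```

The pattern matches one or more of one of [4ix] (lazy) (captured as 'val'); then optionally a character in [m-q], then the literal 'wb2', then one or more of any character except [7idf]; then 2 to 5 of any character except [mj] (captured).
Matches to split on: at [2:18] → 'iowb2q k6.9btz q'.
With a capturing group present, the delimiter's captured portion is kept in the result list.

['o9', 'i', ' q', '']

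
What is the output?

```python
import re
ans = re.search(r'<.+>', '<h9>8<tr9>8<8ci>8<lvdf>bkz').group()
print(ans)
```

<h9>8<tr9>8<8ci>8<lvdf>

`search` walks the string left to right and returns the first match it finds.
The match spans [0:23] → '<h9>8<tr9>8<8ci>8<lvdf>'.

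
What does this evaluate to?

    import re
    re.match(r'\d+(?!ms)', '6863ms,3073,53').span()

(0, 3)

The negative lookaround is zero-width — it rules out positions where the adjacent text would match, without consuming anything.
`re.match` won't scan ahead — the pattern has to work from the very first character.
The match spans [0:3] → '686'.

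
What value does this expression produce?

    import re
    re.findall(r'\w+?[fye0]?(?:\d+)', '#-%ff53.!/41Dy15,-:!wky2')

The pattern matches one or more of a word character (lazy), then optionally one of [fye0]; then one or more of a digit (non-capturing group).
No capturing groups, so `findall` returns the 4 full match strings.

['ff53', '41', 'Dy15', 'wky2']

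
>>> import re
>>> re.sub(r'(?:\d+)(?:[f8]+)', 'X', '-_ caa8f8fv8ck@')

'-_ caaXv8ck@'

Each match is replaced by 'X'.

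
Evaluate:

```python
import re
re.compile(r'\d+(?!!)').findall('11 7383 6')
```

['11', '7383', '6']

The negative lookaround is zero-width — it rules out positions where the adjacent text would match, without consuming anything.
Scanning left to right: at [0:2] → '11'; at [3:7] → '7383'; at [8:9] → '6'.
No capturing groups, so `findall` returns the 3 full match strings.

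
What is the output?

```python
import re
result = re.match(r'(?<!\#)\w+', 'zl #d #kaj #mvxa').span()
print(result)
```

(0, 2)

The negative lookaround is zero-width — it rules out positions where the adjacent text would match, without consuming anything.
`match` is anchored at position 0; if the pattern doesn't fit there, it returns None.
The match spans [0:2] → 'zl'.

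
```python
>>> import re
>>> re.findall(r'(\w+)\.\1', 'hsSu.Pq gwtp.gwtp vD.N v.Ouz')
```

['gwtp']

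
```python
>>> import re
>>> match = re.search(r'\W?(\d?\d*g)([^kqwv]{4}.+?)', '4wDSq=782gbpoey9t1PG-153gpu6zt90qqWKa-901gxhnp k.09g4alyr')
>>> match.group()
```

'=782gbpoey'

Pattern: optionally a non-word character; then optionally a digit, then zero or more of a digit, then the literal 'g' (captured); then exactly 4 of any character except [kqwv], then one or more of any character (lazy) (captured).
Because the quantifier is non-greedy, it stops expanding at the earliest point where the rest of the pattern can succeed.
`re.search` scans for the first position where the pattern succeeds.
The match spans [5:15] → '=782gbpoey'.
Captured: group 1 = '782g', group 2 = 'bpoey'.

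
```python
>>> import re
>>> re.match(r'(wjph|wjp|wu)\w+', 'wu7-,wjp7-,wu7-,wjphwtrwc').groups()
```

The match spans [0:3] → 'wu7'.
Captured: group 1 = 'wu'.

('wu',)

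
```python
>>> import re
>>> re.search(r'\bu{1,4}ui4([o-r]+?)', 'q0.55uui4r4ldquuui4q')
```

This matches a word boundary (`\b`, zero-width); then 1 to 4 of the literal 'u', then the literal 'ui4'; then one or more of a character in [o-r] (lazy) (captured).
Unlike `match`, `search` isn't anchored — it looks for the pattern anywhere in the string.
Here no position works, so the call returns None.

None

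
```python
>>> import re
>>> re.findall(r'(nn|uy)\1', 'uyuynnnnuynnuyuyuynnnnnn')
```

['uy', 'nn', 'uy', 'nn']

The backreference `\1` re-matches whatever the first group consumed, character for character.
Matches: at [0:4] match 'uyuy', group 1 = 'uy'; at [4:8] match 'nnnn', group 1 = 'nn'; at [12:16] match 'uyuy', group 1 = 'uy'; at [18:22] match 'nnnn', group 1 = 'nn'.
With a single group, `findall` returns only what that group captured — 4 items.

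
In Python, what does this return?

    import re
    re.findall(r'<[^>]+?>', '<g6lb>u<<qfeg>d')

`findall` yields the raw match text (2 of them) because the pattern has no groups.

['<g6lb>', '<<qfeg>']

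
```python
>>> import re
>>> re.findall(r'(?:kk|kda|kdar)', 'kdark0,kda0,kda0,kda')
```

['kda', 'kda', 'kda', 'kda']

`|` is ordered: at each position the engine commits to the first alternative that works.
Walking the string: at [0:3] → 'kda'; at [7:10] → 'kda'; at [12:15] → 'kda'; at [17:20] → 'kda'.
With no groups in the pattern, `findall` gives back each whole match — 4 here.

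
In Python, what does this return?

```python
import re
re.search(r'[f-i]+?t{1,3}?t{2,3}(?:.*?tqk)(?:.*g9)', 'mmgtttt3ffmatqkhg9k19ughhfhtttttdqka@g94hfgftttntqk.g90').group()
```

The match spans [2:54] → 'gtttt3ffmatqkhg9k19ughhfhtttttdqka@g94hfgftttntqk.g9'.

'gtttt3ffmatqkhg9k19ughhfhtttttdqka@g94hfgftttntqk.g9'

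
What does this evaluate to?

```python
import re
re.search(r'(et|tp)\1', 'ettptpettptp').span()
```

`\1` has to match the exact text group 1 already captured.
`search` walks the string left to right and returns the first match it finds.
The match spans [2:6] → 'tptp'.
Captured: group 1 = 'tp'.

(2, 6)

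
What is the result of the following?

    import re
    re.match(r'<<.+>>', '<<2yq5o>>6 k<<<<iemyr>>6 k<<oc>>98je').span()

`re.match` only tries the pattern at the start of the string.
The match spans [0:32] → '<<2yq5o>>6 k<<<<iemyr>>6 k<<oc>>'.

(0, 32)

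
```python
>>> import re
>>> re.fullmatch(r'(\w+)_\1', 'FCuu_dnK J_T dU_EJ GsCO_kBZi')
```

None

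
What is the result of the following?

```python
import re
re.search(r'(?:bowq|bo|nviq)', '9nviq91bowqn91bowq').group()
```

'nviq'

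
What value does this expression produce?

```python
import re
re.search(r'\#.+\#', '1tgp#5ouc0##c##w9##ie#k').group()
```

Unlike `match`, `search` isn't anchored — it looks for the pattern anywhere in the string.
The match spans [4:22] → '#5ouc0##c##w9##ie#'.

'#5ouc0##c##w9##ie#'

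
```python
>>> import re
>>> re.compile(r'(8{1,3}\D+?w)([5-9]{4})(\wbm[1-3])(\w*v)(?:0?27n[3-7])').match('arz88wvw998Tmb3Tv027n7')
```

None

The pattern matches 1 to 3 of a literal '8', then one or more of a non-digit (lazy), then the literal 'w' (captured); then exactly 4 of a character in [5-9] (captured); then a word character, then the literal 'bm', then a character in [1-3] (captured); then zero or more of a word character, then the literal 'v' (captured); then optionally a literal '0', then the literal '27n', then a character in [3-7] (non-capturing group).
`re.match` only tries the pattern at the start of the string.
Here the string doesn't start with a match, so the call returns None.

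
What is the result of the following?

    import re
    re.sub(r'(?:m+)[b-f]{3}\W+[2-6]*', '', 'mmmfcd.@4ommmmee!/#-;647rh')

'ommmmee!/#-;647rh'

The pattern matches one or more of a literal 'm' (non-capturing group); then exactly 3 of a character in [b-f], then one or more of a non-word character; then zero or more of a character in [2-6].
Matches: at [0:9] → 'mmmfcd.@4'.
Each match is replaced by ''.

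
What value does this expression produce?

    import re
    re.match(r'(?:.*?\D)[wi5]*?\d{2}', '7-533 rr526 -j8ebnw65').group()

This matches zero or more of any character (lazy), then a non-digit (non-capturing group); then zero or more of one of [wi5] (lazy), then exactly 2 of a digit.
With the lazy modifier that quantifier settles for the fewest repetitions that let the rest of the pattern succeed (the atoms after it are unaffected and can still be greedy).
With `match`, the pattern is implicitly anchored at the beginning.
The match spans [0:4] → '7-53'.

'7-53'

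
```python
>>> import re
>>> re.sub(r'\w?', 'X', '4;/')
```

This matches optionally a word character.
Matches: at [0:1] → '4'; at [1:1] → ''; at [2:2] → ''; at [3:3] → ''.
`sub` substitutes 'X' at each match site.

'XX;X/X'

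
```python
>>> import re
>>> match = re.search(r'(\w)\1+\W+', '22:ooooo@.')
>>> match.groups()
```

('2',)

The match spans [0:3] → '22:'.
Captured: group 1 = '2'.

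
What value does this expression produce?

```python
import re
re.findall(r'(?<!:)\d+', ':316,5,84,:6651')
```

The negative lookaround is zero-width — it rules out positions where the adjacent text would match, without consuming anything.
`findall` yields the raw match text (4 of them) because the pattern has no groups.

['16', '5', '84', '651']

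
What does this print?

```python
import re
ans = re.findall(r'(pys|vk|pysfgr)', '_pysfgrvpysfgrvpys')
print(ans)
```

['pys', 'pys', 'pys']

`|` is ordered: at each position the engine commits to the first alternative that works.
Because there's exactly one group, `findall` drops the full match and keeps group 1 from each hit.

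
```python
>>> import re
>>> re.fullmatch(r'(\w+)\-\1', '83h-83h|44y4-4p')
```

A backreference is literal: `\1` must see the identical characters the first group matched.
`fullmatch` succeeds only if the pattern covers the string from start to end.
Here there's no way to consume every character, so the call returns None.

None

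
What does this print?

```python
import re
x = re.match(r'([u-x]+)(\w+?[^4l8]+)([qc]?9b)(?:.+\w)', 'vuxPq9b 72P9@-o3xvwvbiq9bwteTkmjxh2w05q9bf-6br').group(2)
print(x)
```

This matches one or more of a character in [u-x] (captured); then one or more of a word character (lazy), then one or more of any character except [4l8] (captured); then optionally one of [qc], then the literal '9b' (captured); then one or more of any character, then a word character (non-capturing group).
With `match`, the pattern is implicitly anchored at the beginning.
The match spans [0:46] → 'vuxPq9b 72P9@-o3xvwvbiq9bwteTkmjxh2w05q9bf-6br'.
Captured: group 1 = 'vux', group 2 = 'Pq9b 72P9@-o3xvwvbiq9bwteTkmjxh2w05q', group 3 = '9b'.

Pq9b 72P9@-o3xvwvbiq9bwteTkmjxh2w05q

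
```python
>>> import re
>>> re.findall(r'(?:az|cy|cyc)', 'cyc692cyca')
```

['cy', 'cy']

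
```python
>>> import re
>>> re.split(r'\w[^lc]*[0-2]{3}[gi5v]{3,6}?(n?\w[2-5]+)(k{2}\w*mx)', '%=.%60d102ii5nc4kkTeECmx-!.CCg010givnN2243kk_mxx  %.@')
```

Pattern: a word character, then zero or more of any character except [lc]; then exactly 3 of a character in [0-2], then 3 to 6 of one of [gi5v] (lazy); then optionally a literal 'n', then a word character, then one or more of a character in [2-5] (captured); then exactly 2 of the literal 'k', then zero or more of a word character, then the literal 'mx' (captured).
`re.split` interleaves the captured-group text with the surrounding fragments.

['%=.%', 'nc4', 'kkTeECmx', '-!.', 'nN2243', 'kk_mx', 'x  %.@']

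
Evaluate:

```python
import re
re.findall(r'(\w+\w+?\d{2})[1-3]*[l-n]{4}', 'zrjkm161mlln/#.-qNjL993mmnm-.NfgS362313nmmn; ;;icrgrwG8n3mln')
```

['zrjkm161', 'qNjL993', 'NfgS362313']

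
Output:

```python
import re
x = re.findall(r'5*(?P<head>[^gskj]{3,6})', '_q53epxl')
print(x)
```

`findall` collects group 1 from the one match (1 total).

['_q53ep']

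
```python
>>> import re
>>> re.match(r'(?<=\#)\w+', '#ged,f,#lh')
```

None

Lookahead/lookbehind check context without consuming it, so the matched span excludes the asserted characters.
`match` is anchored at position 0; if the pattern doesn't fit there, it returns None.
Here the pattern fails at index 0, so the call returns None.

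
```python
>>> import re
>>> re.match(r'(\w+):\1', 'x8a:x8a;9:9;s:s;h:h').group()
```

`re.match` won't scan ahead — the pattern has to work from the very first character.
The match spans [0:7] → 'x8a:x8a'.

'x8a:x8a'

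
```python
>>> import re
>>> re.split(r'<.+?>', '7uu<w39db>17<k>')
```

['7uu', '17', '']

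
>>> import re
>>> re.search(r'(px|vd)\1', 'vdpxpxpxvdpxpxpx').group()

'pxpx'

After group 1 captures some text, `\1` only succeeds where that same text appears again.
`search` walks the string left to right and returns the first match it finds.
The match spans [2:6] → 'pxpx'.
Captured: group 1 = 'px'.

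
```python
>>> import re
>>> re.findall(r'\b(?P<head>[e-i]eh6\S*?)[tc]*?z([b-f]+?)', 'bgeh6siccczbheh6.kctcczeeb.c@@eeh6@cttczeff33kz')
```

[('eeh6@', 'e')]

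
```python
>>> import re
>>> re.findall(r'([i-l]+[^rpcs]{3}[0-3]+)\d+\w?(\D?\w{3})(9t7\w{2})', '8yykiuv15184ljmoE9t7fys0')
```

[('kiuv1', 'jmoE', '9t7fy')]

The pattern matches one or more of a character in [i-l], then exactly 3 of any character except [rpcs], then one or more of a character in [0-3] (captured); then one or more of a digit, then optionally a word character; then optionally a non-digit, then exactly 3 of a word character (captured); then the literal '9t7', then exactly 2 of a word character (captured).
Scanning left to right: at [3:22] match 'kiuv15184ljmoE9t7fy', groups = ('kiuv1', 'jmoE', '9t7fy').
Multiple groups make `findall` return tuples — one 3-tuple for the one match.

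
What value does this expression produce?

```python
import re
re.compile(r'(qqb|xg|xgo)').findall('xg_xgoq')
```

['xg', 'xg']

The regex engine tests alternatives in the order written; an earlier branch that matches wins even if a later one would match more.
Matches: at [0:2] match 'xg', group 1 = 'xg'; at [3:5] match 'xg', group 1 = 'xg'.
With a single group, `findall` returns only what that group captured — 2 items.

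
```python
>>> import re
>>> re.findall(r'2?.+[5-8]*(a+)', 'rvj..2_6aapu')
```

['a']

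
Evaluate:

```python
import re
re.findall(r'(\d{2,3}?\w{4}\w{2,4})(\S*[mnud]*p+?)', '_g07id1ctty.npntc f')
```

[('07id1ctty', '.np')]

Multiple groups make `findall` return tuples — one 2-tuple for the one match.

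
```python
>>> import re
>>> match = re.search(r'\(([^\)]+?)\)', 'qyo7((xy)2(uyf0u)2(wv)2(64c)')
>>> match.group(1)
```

'(xy'

The match spans [4:9] → '((xy)'.
Captured: group 1 = '(xy'.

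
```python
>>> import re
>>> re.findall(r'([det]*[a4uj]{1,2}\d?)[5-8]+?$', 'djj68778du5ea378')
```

['ea3']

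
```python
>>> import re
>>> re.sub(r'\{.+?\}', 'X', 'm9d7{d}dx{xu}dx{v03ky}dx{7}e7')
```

'm9d7XdxXdxXdxXe7'

Lazy quantifiers expand one character at a time until the remainder of the pattern can match.
Matches: at [4:7] → '{d}'; at [9:13] → '{xu}'; at [15:22] → '{v03ky}'; at [24:27] → '{7}'.
`sub` substitutes 'X' at each match site.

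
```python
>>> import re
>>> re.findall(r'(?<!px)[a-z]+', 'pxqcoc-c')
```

['pxqcoc', 'c']

The negative lookahead/lookbehind blocks any match where the forbidden context is present.
Scanning left to right: at [0:6] → 'pxqcoc'; at [7:8] → 'c'.
With no groups in the pattern, `findall` gives back each whole match — 2 here.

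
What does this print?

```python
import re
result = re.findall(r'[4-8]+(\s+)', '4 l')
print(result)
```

[' ']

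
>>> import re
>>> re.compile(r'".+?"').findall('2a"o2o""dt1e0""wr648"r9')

Matches: at [2:7] → '"o2o"'; at [7:14] → '"dt1e0"'; at [14:21] → '"wr648"'.
Since nothing is captured, `findall` lists the 3 matched substrings directly.

['"o2o"', '"dt1e0"', '"wr648"']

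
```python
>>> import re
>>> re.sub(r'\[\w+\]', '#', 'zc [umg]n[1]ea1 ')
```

Every occurrence is swapped for '#'.

'zc #n#ea1 '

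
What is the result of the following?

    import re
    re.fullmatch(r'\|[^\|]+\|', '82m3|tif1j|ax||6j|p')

`re.fullmatch` requires the pattern to consume the entire string.
Here the string isn't matched end-to-end, so the call returns None.

None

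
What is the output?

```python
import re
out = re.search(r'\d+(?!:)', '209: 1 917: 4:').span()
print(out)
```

(0, 2)

A negative assertion filters positions out without eating any characters.
The match spans [0:2] → '20'.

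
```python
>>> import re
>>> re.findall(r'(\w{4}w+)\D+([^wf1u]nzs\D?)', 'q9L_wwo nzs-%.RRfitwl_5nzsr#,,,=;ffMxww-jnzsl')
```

[('q9L_ww', '5nzsr'), ('ffMxww', 'jnzsl')]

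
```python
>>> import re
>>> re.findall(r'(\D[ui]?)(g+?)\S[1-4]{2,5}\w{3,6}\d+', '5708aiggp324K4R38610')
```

[('ai', 'gg')]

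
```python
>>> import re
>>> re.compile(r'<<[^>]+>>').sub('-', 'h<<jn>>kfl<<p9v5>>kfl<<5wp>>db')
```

Matches: at [1:7] → '<<jn>>'; at [10:18] → '<<p9v5>>'; at [21:28] → '<<5wp>>'.
Each match is replaced by '-'.

'h-kfl-kfl-db'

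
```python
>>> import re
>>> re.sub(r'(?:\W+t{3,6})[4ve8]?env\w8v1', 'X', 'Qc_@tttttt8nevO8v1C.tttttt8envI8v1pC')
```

'Qc_@tttttt8nevO8v1CXpC'

Each match is replaced by 'X'.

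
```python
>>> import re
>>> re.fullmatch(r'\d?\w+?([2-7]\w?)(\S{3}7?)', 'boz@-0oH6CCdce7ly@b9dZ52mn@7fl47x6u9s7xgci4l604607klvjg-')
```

`fullmatch` succeeds only if the pattern covers the string from start to end.
Here there's no way to consume every character, so the call returns None.

None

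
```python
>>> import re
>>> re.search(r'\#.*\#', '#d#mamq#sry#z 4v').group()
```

The match spans [0:12] → '#d#mamq#sry#'.

'#d#mamq#sry#'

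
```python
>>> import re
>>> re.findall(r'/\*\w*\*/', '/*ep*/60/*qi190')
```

['/*ep*/']

No capturing groups, so `findall` returns the 1 full match string.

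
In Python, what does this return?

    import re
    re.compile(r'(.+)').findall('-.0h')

['-.0h']

The pattern matches one or more of any character (captured).
`findall` collects group 1 from the one match (1 total).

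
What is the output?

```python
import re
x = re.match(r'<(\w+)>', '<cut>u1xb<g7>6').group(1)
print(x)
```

cut

`match` is anchored at position 0; if the pattern doesn't fit there, it returns None.
The match spans [0:5] → '<cut>'.
Captured: group 1 = 'cut'.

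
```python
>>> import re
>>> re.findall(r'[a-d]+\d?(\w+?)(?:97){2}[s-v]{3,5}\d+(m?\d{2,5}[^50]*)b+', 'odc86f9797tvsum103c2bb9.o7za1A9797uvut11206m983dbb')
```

[('A', 'm983db')]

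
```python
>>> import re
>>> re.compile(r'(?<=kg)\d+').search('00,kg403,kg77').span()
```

(5, 8)

The `(?=…)`/`(?<=…)` assertion just peeks at neighbouring text; it doesn't advance the match position.
Unlike `match`, `search` isn't anchored — it looks for the pattern anywhere in the string.
The match spans [5:8] → '403'.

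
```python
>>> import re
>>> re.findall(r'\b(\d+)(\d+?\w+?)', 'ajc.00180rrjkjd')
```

[('0018', '0r')]

With the lazy modifier that quantifier settles for the fewest repetitions that let the rest of the pattern succeed (the atoms after it are unaffected and can still be greedy).
2 groups means the one result is a tuple of 2 captured strings — 1 here.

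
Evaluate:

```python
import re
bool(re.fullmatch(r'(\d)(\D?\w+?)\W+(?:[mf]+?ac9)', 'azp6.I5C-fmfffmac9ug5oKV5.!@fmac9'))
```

`fullmatch` succeeds only if the pattern covers the string from start to end.
Here there's no way to consume every character, so the call returns None, and `bool(None)` is False.

False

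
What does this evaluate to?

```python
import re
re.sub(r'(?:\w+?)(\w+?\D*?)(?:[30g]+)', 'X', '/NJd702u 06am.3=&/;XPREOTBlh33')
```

'/XXX=&/;X'

A `+?`/`*?`/`{m,n}?` starts at its minimum and grows only as far as needed for what follows to match.
Each match is replaced by 'X'.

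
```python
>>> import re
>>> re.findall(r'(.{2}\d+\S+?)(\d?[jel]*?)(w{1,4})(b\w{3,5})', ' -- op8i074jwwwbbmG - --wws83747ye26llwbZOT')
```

[('op8i07', '4j', 'www', 'bbmG'), ('ws83747ye2', '6ll', 'w', 'bZOT')]

With the lazy modifier that quantifier settles for the fewest repetitions that let the rest of the pattern succeed (the atoms after it are unaffected and can still be greedy).
Multiple groups make `findall` return tuples — one 4-tuple for each match.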